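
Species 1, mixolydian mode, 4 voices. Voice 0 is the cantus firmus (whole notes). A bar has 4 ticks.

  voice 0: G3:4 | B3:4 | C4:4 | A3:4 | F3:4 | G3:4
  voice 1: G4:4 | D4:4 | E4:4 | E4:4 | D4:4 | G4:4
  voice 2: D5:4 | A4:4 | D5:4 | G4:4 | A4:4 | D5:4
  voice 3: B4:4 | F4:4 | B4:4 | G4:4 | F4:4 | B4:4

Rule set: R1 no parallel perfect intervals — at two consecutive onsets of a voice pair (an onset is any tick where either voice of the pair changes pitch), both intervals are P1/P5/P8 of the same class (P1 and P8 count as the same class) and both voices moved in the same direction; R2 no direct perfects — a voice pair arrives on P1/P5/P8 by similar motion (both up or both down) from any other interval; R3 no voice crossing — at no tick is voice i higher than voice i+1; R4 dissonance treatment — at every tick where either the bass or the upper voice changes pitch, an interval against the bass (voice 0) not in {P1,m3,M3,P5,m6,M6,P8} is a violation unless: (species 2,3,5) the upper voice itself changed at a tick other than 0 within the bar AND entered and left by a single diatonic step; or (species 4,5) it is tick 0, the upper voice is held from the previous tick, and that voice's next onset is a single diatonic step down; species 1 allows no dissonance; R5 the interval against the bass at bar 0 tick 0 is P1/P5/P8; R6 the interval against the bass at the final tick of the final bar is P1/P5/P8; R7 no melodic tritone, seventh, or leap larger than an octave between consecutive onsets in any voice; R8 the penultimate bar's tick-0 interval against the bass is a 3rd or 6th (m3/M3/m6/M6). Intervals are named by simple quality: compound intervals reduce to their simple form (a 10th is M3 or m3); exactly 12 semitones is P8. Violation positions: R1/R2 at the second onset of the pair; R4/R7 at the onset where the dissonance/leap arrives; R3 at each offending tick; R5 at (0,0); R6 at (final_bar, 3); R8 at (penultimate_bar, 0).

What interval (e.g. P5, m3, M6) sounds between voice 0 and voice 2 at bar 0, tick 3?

voice 0=G3 voice 2=D5 -> P5

P5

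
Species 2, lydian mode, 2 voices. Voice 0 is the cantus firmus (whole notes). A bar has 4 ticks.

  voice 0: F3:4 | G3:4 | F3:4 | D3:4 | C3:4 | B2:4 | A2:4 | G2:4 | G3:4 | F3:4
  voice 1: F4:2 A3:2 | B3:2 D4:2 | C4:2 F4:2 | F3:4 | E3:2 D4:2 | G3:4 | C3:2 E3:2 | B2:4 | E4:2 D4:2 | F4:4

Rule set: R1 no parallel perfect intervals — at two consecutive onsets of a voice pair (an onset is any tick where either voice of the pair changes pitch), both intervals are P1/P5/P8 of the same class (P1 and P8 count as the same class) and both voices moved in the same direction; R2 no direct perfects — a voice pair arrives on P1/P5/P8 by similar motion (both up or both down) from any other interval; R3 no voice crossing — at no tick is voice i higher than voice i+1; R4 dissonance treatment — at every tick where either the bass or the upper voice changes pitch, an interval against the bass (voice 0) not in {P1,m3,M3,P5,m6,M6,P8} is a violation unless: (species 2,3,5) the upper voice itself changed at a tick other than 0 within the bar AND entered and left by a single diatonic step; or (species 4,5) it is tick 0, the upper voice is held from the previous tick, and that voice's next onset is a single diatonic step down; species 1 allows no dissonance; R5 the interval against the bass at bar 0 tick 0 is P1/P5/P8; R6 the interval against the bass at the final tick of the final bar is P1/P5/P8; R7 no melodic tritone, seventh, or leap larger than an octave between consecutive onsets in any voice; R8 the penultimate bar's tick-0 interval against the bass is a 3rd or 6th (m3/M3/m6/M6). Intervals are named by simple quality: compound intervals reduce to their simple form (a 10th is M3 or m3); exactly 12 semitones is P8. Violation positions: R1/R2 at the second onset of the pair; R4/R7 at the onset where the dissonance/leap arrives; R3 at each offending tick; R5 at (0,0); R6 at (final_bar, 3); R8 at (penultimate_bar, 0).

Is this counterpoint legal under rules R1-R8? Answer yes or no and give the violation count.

bar 0: v0=F3 v1=F4 (P8)
bar 1: v0=G3 v1=B3 (M3)
bar 2: v0=F3 v1=C4 (P5)
bar 3: v0=D3 v1=F3 (m3)
bar 4: v0=C3 v1=E3 (M3)
bar 5: v0=B2 v1=G3 (m6)
bar 6: v0=A2 v1=C3 (m3)
bar 7: v0=G2 v1=B2 (M3)
bar 8: v0=G3 v1=E4 (M6)
bar 9: v0=F3 v1=F4 (P8)
  R1 @ bar2.0: G3/D4 P5 -> F3/C4 P5 similar
  R4 @ bar4.2: C3/D4 M2 untreated
  R7 @ bar4.2: E3->D4 leap 10st
  R7 @ bar8.0: B2->E4 leap 17st

No (4 violations)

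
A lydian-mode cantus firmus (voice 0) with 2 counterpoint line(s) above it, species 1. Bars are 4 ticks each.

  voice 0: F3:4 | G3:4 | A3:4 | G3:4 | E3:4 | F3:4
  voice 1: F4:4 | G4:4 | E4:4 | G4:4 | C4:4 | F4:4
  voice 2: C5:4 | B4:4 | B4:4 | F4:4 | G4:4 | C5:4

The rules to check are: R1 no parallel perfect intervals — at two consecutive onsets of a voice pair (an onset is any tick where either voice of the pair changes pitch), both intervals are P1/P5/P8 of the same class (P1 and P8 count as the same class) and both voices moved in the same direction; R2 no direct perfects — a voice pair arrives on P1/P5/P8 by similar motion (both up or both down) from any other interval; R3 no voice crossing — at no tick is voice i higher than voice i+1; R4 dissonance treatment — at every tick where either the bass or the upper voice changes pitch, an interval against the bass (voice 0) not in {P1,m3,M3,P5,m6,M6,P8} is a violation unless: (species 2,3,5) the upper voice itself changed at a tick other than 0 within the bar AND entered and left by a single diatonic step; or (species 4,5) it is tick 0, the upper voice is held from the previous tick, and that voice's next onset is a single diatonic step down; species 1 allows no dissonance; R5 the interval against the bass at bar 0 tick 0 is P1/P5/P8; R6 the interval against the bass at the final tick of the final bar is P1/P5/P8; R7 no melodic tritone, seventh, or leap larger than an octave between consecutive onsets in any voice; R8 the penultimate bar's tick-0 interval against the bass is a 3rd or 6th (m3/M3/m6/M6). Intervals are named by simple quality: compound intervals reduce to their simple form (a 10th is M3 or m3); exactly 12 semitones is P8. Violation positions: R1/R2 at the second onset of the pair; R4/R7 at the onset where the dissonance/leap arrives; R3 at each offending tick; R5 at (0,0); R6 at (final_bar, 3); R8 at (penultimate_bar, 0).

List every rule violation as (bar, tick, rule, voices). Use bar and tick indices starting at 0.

(1, 0, R1, (0, 1))
(2, 0, R4, (0, 2))
(3, 0, R3, (1, 2))
(3, 0, R4, (0, 2))
(3, 0, R7, (2,))
(3, 1, R3, (1, 2))
(3, 2, R3, (1, 2))
(3, 3, R3, (1, 2))
(5, 0, R1, (1, 2))
(5, 0, R2, (0, 1))
(5, 0, R2, (0, 2))

bar 0: v0=F3 v1=F4 v2=C5 downbeat P5
bar 1: v0=G3 v1=G4 v2=B4 downbeat M3
bar 2: v0=A3 v1=E4 v2=B4 downbeat M2
bar 3: v0=G3 v1=G4 v2=F4 downbeat m7
bar 4: v0=E3 v1=C4 v2=G4 downbeat m3
bar 5: v0=F3 v1=F4 v2=C5 downbeat P5
  -> R1 @ bar 1 tick 0 v(0, 1): F3/F4 P8 -> G3/G4 P8 similar
  -> R4 @ bar 2 tick 0 v(0, 2): A3/B4 M2 untreated
  -> R3 @ bar 3 tick 0 v(1, 2): G4 above F4
  -> R4 @ bar 3 tick 0 v(0, 2): G3/F4 m7 untreated
  -> R7 @ bar 3 tick 0 v(2,): B4->F4 leap 6st
  -> R3 @ bar 3 tick 1 v(1, 2): G4 above F4
  -> R3 @ bar 3 tick 2 v(1, 2): G4 above F4
  -> R3 @ bar 3 tick 3 v(1, 2): G4 above F4
  -> R1 @ bar 5 tick 0 v(1, 2): C4/G4 P5 -> F4/C5 P5 similar
  -> R2 @ bar 5 tick 0 v(0, 1): E3/C4 m6 -> F3/F4 P8 similar
  -> R2 @ bar 5 tick 0 v(0, 2): E3/G4 m3 -> F3/C5 P5 similar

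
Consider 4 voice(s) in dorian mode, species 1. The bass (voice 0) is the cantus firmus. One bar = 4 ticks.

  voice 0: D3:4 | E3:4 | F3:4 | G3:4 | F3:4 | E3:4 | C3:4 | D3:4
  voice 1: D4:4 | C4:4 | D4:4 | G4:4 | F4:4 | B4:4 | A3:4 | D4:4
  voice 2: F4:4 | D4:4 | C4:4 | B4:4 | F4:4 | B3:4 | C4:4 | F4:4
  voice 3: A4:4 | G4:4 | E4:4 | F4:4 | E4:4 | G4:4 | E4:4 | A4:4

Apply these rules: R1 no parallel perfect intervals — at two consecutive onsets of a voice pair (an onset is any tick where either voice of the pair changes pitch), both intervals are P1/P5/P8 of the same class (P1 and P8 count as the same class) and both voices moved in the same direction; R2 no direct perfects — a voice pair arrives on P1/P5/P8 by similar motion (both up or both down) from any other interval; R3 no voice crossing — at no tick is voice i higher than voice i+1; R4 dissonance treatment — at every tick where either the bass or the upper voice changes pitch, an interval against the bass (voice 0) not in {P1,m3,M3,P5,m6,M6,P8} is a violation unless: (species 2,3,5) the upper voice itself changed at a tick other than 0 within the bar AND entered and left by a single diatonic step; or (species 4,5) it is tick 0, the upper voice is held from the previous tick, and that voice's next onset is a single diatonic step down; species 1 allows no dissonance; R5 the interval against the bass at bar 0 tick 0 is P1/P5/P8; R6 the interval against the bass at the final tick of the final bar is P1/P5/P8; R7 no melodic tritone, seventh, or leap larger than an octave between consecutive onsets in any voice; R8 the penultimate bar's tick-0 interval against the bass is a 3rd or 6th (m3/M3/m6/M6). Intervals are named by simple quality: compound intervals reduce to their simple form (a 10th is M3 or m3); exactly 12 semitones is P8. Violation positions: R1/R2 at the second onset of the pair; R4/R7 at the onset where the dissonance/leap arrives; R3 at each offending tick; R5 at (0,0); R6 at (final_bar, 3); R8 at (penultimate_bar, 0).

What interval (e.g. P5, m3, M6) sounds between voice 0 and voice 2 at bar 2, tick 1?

voice 0=F3 voice 2=C4 -> P5

P5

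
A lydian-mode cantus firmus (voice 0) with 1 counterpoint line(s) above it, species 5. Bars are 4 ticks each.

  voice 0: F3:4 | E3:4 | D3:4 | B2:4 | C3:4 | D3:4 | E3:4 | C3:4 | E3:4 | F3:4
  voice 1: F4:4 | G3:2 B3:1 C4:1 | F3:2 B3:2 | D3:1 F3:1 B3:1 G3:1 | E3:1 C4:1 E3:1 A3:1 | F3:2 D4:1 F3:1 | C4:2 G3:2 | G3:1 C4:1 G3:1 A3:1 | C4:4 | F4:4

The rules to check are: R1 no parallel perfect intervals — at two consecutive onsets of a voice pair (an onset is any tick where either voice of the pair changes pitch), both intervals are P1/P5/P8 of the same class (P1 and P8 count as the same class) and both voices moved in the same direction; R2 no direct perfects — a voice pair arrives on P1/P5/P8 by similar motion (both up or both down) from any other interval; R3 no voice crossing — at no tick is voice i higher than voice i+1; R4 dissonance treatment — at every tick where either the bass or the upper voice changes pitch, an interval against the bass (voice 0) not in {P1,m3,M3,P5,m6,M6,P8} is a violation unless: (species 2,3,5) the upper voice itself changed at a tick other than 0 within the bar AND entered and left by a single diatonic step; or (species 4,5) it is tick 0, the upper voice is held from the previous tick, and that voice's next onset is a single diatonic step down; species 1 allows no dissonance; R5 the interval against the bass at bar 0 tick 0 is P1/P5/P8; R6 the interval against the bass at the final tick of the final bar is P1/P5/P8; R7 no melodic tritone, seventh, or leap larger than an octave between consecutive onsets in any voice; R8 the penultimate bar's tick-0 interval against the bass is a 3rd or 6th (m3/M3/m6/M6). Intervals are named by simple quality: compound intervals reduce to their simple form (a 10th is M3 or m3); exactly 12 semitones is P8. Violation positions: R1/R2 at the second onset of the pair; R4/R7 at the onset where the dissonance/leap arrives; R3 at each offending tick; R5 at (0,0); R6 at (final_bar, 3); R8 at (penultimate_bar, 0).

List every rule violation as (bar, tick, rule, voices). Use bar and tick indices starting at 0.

(1, 0, R7, (1,))
(2, 2, R7, (1,))
(3, 1, R4, (0, 1))
(3, 2, R7, (1,))
(9, 0, R2, (0, 1))

bar 0: v0=F3 v1=F4 downbeat P8
bar 1: v0=E3 v1=G3 downbeat m3
bar 2: v0=D3 v1=F3 downbeat m3
bar 3: v0=B2 v1=D3 downbeat m3
bar 4: v0=C3 v1=E3 downbeat M3
bar 5: v0=D3 v1=F3 downbeat m3
bar 6: v0=E3 v1=C4 downbeat m6
bar 7: v0=C3 v1=G3 downbeat P5
bar 8: v0=E3 v1=C4 downbeat m6
bar 9: v0=F3 v1=F4 downbeat P8
  -> R7 @ bar 1 tick 0 v(1,): F4->G3 leap 10st
  -> R7 @ bar 2 tick 2 v(1,): F3->B3 leap 6st
  -> R4 @ bar 3 tick 1 v(0, 1): B2/F3 TT untreated
  -> R7 @ bar 3 tick 2 v(1,): F3->B3 leap 6st
  -> R2 @ bar 9 tick 0 v(0, 1): E3/C4 m6 -> F3/F4 P8 similar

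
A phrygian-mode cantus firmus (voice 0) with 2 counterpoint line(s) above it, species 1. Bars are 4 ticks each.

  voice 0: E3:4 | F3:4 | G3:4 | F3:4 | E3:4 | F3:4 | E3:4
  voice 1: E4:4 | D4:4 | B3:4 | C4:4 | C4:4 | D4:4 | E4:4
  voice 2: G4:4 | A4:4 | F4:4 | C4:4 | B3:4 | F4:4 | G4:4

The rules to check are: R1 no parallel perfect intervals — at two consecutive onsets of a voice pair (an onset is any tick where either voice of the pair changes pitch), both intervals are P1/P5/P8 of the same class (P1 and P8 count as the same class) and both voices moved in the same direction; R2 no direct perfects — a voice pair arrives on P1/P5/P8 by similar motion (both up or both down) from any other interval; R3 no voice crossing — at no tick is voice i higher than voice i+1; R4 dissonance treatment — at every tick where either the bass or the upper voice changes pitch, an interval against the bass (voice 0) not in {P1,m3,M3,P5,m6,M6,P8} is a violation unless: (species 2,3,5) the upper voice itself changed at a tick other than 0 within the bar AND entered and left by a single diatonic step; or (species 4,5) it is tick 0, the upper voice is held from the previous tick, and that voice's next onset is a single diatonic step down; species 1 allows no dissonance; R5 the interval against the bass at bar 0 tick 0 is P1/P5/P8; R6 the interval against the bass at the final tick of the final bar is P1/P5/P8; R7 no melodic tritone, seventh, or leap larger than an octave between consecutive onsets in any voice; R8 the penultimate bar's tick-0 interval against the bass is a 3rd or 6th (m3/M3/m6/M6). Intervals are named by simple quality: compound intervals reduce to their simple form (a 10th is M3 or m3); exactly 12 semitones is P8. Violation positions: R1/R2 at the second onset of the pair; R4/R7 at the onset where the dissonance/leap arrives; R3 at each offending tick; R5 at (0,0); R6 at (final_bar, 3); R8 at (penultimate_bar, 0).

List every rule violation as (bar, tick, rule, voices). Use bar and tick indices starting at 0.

bar 0: v0=E3 v1=E4 v2=G4 downbeat m3
bar 1: v0=F3 v1=D4 v2=A4 downbeat M3
bar 2: v0=G3 v1=B3 v2=F4 downbeat m7
bar 3: v0=F3 v1=C4 v2=C4 downbeat P5
bar 4: v0=E3 v1=C4 v2=B3 downbeat P5
bar 5: v0=F3 v1=D4 v2=F4 downbeat P8
bar 6: v0=E3 v1=E4 v2=G4 downbeat m3
  -> R5 @ bar 0 tick 0 v(0, 2): opens on m3
  -> R4 @ bar 2 tick 0 v(0, 2): G3/F4 m7 untreated
  -> R2 @ bar 3 tick 0 v(0, 2): G3/F4 m7 -> F3/C4 P5 similar
  -> R1 @ bar 4 tick 0 v(0, 2): F3/C4 P5 -> E3/B3 P5 similar
  -> R3 @ bar 4 tick 0 v(1, 2): C4 above B3
  -> R3 @ bar 4 tick 1 v(1, 2): C4 above B3
  -> R3 @ bar 4 tick 2 v(1, 2): C4 above B3
  -> R3 @ bar 4 tick 3 v(1, 2): C4 above B3
  -> R2 @ bar 5 tick 0 v(0, 2): E3/B3 P5 -> F3/F4 P8 similar
  -> R7 @ bar 5 tick 0 v(2,): B3->F4 leap 6st
  -> R8 @ bar 5 tick 0 v(0, 2): penult P8 not 3rd/6th
  -> R6 @ bar 6 tick 3 v(0, 2): closes on m3

(0, 0, R5, (0, 2))
(2, 0, R4, (0, 2))
(3, 0, R2, (0, 2))
(4, 0, R1, (0, 2))
(4, 0, R3, (1, 2))
(4, 1, R3, (1, 2))
(4, 2, R3, (1, 2))
(4, 3, R3, (1, 2))
(5, 0, R2, (0, 2))
(5, 0, R7, (2,))
(5, 0, R8, (0, 2))
(6, 3, R6, (0, 2))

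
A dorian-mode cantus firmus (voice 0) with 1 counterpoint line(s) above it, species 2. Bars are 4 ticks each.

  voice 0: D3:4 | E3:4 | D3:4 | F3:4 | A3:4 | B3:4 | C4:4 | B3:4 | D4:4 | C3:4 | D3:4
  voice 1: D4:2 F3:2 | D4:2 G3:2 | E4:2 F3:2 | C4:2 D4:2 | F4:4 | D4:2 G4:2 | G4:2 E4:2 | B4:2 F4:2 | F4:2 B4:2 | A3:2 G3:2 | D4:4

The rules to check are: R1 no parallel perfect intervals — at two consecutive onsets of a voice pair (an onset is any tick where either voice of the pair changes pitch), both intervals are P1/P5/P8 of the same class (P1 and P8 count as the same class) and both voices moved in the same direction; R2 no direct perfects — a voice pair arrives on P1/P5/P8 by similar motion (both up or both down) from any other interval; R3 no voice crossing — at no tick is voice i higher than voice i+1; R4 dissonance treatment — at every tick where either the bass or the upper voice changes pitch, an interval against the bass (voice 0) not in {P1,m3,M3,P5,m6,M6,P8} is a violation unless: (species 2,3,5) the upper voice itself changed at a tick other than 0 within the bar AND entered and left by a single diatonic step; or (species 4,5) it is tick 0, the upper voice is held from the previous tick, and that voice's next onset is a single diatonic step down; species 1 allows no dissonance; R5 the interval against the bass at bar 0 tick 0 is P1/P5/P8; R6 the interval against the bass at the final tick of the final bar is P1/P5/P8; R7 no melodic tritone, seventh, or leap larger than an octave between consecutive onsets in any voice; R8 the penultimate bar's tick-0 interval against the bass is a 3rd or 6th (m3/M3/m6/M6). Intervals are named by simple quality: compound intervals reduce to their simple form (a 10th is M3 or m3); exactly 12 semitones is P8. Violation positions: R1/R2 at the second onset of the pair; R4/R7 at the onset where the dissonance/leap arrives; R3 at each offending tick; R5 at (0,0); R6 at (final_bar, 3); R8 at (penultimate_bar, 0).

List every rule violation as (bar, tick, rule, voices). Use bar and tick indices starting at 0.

(1, 0, R4, (0, 1))
(2, 0, R4, (0, 1))
(2, 2, R7, (1,))
(3, 0, R2, (0, 1))
(7, 2, R4, (0, 1))
(7, 2, R7, (1,))
(8, 2, R7, (1,))
(9, 0, R7, (0,))
(9, 0, R7, (1,))
(10, 0, R2, (0, 1))

bar 0: v0=D3 v1=D4 downbeat P8
bar 1: v0=E3 v1=D4 downbeat m7
bar 2: v0=D3 v1=E4 downbeat M2
bar 3: v0=F3 v1=C4 downbeat P5
bar 4: v0=A3 v1=F4 downbeat m6
bar 5: v0=B3 v1=D4 downbeat m3
bar 6: v0=C4 v1=G4 downbeat P5
bar 7: v0=B3 v1=B4 downbeat P8
bar 8: v0=D4 v1=F4 downbeat m3
bar 9: v0=C3 v1=A3 downbeat M6
bar 10: v0=D3 v1=D4 downbeat P8
  -> R4 @ bar 1 tick 0 v(0, 1): E3/D4 m7 untreated
  -> R4 @ bar 2 tick 0 v(0, 1): D3/E4 M2 untreated
  -> R7 @ bar 2 tick 2 v(1,): E4->F3 leap 11st
  -> R2 @ bar 3 tick 0 v(0, 1): D3/F3 m3 -> F3/C4 P5 similar
  -> R4 @ bar 7 tick 2 v(0, 1): B3/F4 TT untreated
  -> R7 @ bar 7 tick 2 v(1,): B4->F4 leap 6st
  -> R7 @ bar 8 tick 2 v(1,): F4->B4 leap 6st
  -> R7 @ bar 9 tick 0 v(0,): D4->C3 leap 14st
  -> R7 @ bar 9 tick 0 v(1,): B4->A3 leap 14st
  -> R2 @ bar 10 tick 0 v(0, 1): C3/G3 P5 -> D3/D4 P8 similar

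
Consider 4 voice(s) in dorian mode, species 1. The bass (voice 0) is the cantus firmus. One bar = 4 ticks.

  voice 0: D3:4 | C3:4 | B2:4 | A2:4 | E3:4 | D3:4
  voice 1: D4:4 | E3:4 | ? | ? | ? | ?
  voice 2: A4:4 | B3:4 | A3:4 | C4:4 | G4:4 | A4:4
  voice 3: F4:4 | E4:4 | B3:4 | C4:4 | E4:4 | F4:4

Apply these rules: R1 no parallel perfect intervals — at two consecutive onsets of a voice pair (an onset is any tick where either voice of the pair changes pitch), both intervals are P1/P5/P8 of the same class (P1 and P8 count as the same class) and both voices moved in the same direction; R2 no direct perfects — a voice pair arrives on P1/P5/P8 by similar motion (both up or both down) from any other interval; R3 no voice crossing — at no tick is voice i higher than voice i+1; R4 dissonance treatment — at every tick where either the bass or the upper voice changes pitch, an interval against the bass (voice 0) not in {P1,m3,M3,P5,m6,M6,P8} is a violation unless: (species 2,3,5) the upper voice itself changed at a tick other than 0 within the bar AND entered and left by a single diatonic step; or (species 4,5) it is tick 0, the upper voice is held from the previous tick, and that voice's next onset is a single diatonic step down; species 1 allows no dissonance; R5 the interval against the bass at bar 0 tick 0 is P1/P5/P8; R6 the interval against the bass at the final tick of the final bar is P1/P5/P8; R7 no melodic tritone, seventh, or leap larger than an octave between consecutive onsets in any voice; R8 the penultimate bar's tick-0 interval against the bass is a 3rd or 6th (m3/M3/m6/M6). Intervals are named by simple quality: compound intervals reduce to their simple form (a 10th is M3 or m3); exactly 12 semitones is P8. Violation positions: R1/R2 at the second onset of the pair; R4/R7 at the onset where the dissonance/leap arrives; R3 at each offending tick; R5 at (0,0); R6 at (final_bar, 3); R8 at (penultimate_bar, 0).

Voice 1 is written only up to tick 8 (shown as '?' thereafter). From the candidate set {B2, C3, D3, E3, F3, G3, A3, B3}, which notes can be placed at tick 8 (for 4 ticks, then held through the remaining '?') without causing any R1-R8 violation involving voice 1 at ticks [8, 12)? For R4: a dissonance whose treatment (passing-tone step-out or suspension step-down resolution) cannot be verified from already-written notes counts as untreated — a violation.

{G3}

B2: violates R1,R2
C3: violates R4
D3: violates R1
E3: violates R4
F3: violates R4
G3: legal
A3: violates R4
B3: violates R3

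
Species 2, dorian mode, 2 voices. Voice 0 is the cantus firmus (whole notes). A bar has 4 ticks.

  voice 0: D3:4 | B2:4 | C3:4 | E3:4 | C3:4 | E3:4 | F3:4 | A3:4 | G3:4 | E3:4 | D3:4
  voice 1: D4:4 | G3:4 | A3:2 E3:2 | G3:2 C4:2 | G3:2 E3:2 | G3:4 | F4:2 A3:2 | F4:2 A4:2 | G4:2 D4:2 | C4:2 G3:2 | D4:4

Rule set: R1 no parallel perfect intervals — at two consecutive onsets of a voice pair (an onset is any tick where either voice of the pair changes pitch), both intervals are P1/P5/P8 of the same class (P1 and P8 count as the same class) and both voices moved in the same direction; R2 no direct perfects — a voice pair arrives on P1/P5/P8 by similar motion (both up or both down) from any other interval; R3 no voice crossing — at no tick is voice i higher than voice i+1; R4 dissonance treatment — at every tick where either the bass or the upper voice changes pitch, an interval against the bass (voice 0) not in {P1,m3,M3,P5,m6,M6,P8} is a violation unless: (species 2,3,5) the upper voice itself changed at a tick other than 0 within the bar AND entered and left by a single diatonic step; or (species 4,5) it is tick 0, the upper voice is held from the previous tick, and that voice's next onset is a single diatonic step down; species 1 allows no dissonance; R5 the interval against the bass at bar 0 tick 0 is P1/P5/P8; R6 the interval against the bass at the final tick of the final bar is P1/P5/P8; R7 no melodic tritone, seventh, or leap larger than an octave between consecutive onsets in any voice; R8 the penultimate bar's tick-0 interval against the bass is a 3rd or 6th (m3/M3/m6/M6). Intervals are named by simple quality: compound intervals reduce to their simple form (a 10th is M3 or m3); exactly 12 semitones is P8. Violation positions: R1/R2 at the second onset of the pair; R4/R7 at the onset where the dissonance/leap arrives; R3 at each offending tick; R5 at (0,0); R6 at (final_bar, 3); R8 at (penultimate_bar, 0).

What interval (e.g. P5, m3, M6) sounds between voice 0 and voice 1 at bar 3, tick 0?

m3

voice 0=E3 voice 1=G3 -> m3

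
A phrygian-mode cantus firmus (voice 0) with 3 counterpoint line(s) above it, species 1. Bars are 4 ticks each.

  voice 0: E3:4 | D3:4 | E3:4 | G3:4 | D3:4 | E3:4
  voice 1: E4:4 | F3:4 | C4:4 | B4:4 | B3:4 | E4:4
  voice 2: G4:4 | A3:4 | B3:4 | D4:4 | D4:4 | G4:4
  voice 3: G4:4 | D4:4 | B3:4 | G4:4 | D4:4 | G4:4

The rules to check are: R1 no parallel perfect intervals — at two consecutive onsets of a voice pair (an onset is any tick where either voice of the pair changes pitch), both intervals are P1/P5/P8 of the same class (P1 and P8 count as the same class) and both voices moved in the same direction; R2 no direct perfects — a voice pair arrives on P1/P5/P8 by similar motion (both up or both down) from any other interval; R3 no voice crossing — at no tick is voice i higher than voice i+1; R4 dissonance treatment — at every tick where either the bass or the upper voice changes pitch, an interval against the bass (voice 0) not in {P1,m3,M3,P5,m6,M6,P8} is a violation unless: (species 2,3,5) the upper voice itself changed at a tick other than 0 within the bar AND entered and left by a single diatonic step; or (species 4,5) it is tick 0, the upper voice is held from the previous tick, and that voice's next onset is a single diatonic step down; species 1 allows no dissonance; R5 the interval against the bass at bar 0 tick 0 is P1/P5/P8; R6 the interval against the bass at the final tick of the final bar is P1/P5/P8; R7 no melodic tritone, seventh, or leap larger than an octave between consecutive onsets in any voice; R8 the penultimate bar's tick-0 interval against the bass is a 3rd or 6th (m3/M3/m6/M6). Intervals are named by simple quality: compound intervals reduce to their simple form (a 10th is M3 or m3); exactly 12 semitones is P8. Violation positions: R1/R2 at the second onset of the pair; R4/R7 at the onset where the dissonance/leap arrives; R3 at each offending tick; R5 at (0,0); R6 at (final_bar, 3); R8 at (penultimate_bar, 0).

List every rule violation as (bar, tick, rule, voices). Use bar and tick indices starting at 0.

bar 0: v0=E3 v1=E4 v2=G4 v3=G4 downbeat m3
bar 1: v0=D3 v1=F3 v2=A3 v3=D4 downbeat P8
bar 2: v0=E3 v1=C4 v2=B3 v3=B3 downbeat P5
bar 3: v0=G3 v1=B4 v2=D4 v3=G4 downbeat P8
bar 4: v0=D3 v1=B3 v2=D4 v3=D4 downbeat P8
bar 5: v0=E3 v1=E4 v2=G4 v3=G4 downbeat m3
  -> R5 @ bar 0 tick 0 v(0, 2): opens on m3
  -> R5 @ bar 0 tick 0 v(0, 3): opens on m3
  -> R2 @ bar 1 tick 0 v(0, 2): E3/G4 m3 -> D3/A3 P5 similar
  -> R2 @ bar 1 tick 0 v(0, 3): E3/G4 m3 -> D3/D4 P8 similar
  -> R7 @ bar 1 tick 0 v(1,): E4->F3 leap 11st
  -> R7 @ bar 1 tick 0 v(2,): G4->A3 leap 10st
  -> R1 @ bar 2 tick 0 v(0, 2): D3/A3 P5 -> E3/B3 P5 similar
  -> R3 @ bar 2 tick 0 v(1, 2): C4 above B3
  -> R3 @ bar 2 tick 1 v(1, 2): C4 above B3
  -> R3 @ bar 2 tick 2 v(1, 2): C4 above B3
  -> R3 @ bar 2 tick 3 v(1, 2): C4 above B3
  -> R1 @ bar 3 tick 0 v(0, 2): E3/B3 P5 -> G3/D4 P5 similar
  -> R2 @ bar 3 tick 0 v(0, 3): E3/B3 P5 -> G3/G4 P8 similar
  -> R3 @ bar 3 tick 0 v(1, 2): B4 above D4
  -> R7 @ bar 3 tick 0 v(1,): C4->B4 leap 11st
  -> R3 @ bar 3 tick 1 v(1, 2): B4 above D4
  -> R3 @ bar 3 tick 2 v(1, 2): B4 above D4
  -> R3 @ bar 3 tick 3 v(1, 2): B4 above D4
  -> R1 @ bar 4 tick 0 v(0, 3): G3/G4 P8 -> D3/D4 P8 similar
  -> R8 @ bar 4 tick 0 v(0, 2): penult P8 not 3rd/6th
  -> R8 @ bar 4 tick 0 v(0, 3): penult P8 not 3rd/6th
  -> R1 @ bar 5 tick 0 v(2, 3): D4/D4 P1 -> G4/G4 P1 similar
  -> R2 @ bar 5 tick 0 v(0, 1): D3/B3 M6 -> E3/E4 P8 similar
  -> R6 @ bar 5 tick 3 v(0, 2): closes on m3
  -> R6 @ bar 5 tick 3 v(0, 3): closes on m3

(0, 0, R5, (0, 2))
(0, 0, R5, (0, 3))
(1, 0, R2, (0, 2))
(1, 0, R2, (0, 3))
(1, 0, R7, (1,))
(1, 0, R7, (2,))
(2, 0, R1, (0, 2))
(2, 0, R3, (1, 2))
(2, 1, R3, (1, 2))
(2, 2, R3, (1, 2))
(2, 3, R3, (1, 2))
(3, 0, R1, (0, 2))
(3, 0, R2, (0, 3))
(3, 0, R3, (1, 2))
(3, 0, R7, (1,))
(3, 1, R3, (1, 2))
(3, 2, R3, (1, 2))
(3, 3, R3, (1, 2))
(4, 0, R1, (0, 3))
(4, 0, R8, (0, 2))
(4, 0, R8, (0, 3))
(5, 0, R1, (2, 3))
(5, 0, R2, (0, 1))
(5, 3, R6, (0, 2))
(5, 3, R6, (0, 3))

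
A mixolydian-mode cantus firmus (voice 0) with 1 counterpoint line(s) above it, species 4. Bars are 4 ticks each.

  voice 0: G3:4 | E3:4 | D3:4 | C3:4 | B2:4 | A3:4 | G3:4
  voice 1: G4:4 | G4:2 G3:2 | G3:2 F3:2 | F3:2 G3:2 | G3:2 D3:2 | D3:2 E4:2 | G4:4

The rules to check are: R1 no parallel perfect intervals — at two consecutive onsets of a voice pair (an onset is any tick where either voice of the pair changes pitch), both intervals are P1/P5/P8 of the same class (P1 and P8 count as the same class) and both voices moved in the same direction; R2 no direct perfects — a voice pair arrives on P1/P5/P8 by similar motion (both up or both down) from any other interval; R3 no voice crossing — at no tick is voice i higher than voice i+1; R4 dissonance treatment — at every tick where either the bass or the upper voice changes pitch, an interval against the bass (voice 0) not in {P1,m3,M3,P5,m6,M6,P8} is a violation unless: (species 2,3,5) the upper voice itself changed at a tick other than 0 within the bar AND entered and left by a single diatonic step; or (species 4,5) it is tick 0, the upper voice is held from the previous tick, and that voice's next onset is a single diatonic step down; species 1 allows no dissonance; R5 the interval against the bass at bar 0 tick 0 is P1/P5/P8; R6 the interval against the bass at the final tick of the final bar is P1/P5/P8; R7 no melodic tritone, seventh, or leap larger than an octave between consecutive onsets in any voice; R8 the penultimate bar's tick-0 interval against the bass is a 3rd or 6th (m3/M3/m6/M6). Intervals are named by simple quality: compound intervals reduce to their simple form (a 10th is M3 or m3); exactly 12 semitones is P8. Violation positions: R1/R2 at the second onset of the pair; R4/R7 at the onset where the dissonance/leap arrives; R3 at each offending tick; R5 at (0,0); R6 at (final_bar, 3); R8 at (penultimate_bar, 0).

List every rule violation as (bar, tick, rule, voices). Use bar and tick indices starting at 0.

bar 0: v0=G3 v1=G4 downbeat P8
bar 1: v0=E3 v1=G4 downbeat m3
bar 2: v0=D3 v1=G3 downbeat P4
bar 3: v0=C3 v1=F3 downbeat P4
bar 4: v0=B2 v1=G3 downbeat m6
bar 5: v0=A3 v1=D3 downbeat P5
bar 6: v0=G3 v1=G4 downbeat P8
  -> R4 @ bar 3 tick 0 v(0, 1): C3/F3 P4 untreated
  -> R3 @ bar 5 tick 0 v(0, 1): A3 above D3
  -> R7 @ bar 5 tick 0 v(0,): B2->A3 leap 10st
  -> R8 @ bar 5 tick 0 v(0, 1): penult P5 not 3rd/6th
  -> R3 @ bar 5 tick 1 v(0, 1): A3 above D3
  -> R7 @ bar 5 tick 2 v(1,): D3->E4 leap 14st

(3, 0, R4, (0, 1))
(5, 0, R3, (0, 1))
(5, 0, R7, (0,))
(5, 0, R8, (0, 1))
(5, 1, R3, (0, 1))
(5, 2, R7, (1,))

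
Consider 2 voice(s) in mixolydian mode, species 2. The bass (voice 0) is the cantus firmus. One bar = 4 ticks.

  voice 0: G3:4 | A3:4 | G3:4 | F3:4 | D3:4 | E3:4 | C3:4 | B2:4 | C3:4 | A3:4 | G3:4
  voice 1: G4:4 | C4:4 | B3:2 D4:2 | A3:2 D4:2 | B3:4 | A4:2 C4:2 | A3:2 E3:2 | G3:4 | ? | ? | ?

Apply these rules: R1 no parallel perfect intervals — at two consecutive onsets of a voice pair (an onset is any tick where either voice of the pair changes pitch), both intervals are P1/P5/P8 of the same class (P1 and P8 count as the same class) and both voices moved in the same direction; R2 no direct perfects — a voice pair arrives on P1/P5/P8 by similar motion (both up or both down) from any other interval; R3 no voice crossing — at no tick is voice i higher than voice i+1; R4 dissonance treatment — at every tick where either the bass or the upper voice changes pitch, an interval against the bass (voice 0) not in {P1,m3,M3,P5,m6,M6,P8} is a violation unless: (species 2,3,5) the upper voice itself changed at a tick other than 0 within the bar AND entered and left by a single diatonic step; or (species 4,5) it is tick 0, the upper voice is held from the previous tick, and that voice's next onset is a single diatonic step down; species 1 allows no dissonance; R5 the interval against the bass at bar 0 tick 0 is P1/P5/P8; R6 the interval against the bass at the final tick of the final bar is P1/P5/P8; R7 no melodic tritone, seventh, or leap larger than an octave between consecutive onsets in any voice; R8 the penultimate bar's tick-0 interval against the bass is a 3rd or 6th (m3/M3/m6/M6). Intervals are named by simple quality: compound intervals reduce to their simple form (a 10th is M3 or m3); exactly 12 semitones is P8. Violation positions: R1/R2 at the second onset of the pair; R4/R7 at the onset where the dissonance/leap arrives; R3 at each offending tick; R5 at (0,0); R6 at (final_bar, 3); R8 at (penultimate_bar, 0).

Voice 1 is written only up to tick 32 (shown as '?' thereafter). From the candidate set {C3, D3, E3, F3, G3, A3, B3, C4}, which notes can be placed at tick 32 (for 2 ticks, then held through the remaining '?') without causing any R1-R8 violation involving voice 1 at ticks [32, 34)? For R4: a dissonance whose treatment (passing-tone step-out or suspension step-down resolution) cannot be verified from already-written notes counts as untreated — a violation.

{A3, C3, E3, G3}

C3: legal
D3: violates R4
E3: legal
F3: violates R4
G3: legal
A3: legal
B3: violates R4
C4: violates R2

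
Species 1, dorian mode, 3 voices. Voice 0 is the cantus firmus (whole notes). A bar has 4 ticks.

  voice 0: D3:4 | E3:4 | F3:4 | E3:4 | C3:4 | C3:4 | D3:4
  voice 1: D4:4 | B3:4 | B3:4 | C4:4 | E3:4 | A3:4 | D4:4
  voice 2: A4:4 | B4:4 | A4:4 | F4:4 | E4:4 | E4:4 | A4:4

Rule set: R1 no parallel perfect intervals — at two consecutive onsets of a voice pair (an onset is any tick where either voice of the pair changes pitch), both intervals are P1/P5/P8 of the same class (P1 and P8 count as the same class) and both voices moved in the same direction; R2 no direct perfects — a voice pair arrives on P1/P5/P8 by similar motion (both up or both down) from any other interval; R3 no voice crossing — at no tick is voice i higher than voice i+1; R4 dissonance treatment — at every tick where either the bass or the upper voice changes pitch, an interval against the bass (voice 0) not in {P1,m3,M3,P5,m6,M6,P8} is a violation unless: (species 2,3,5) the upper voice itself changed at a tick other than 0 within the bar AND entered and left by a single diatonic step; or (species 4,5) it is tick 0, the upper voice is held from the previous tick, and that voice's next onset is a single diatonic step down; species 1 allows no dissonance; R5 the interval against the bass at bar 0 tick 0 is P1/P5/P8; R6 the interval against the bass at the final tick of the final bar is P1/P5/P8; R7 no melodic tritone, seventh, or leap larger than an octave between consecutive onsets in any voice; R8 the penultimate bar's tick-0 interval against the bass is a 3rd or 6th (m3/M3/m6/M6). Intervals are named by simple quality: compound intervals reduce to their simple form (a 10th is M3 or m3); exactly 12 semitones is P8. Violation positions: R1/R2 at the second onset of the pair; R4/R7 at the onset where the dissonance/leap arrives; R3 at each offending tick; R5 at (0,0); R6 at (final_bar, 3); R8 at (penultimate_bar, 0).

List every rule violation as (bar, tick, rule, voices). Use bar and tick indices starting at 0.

bar 0: v0=D3 v1=D4 v2=A4 downbeat P5
bar 1: v0=E3 v1=B3 v2=B4 downbeat P5
bar 2: v0=F3 v1=B3 v2=A4 downbeat M3
bar 3: v0=E3 v1=C4 v2=F4 downbeat m2
bar 4: v0=C3 v1=E3 v2=E4 downbeat M3
bar 5: v0=C3 v1=A3 v2=E4 downbeat M3
bar 6: v0=D3 v1=D4 v2=A4 downbeat P5
  -> R1 @ bar 1 tick 0 v(0, 2): D3/A4 P5 -> E3/B4 P5 similar
  -> R4 @ bar 2 tick 0 v(0, 1): F3/B3 TT untreated
  -> R4 @ bar 3 tick 0 v(0, 2): E3/F4 m2 untreated
  -> R2 @ bar 4 tick 0 v(1, 2): C4/F4 P4 -> E3/E4 P8 similar
  -> R1 @ bar 6 tick 0 v(1, 2): A3/E4 P5 -> D4/A4 P5 similar
  -> R2 @ bar 6 tick 0 v(0, 1): C3/A3 M6 -> D3/D4 P8 similar
  -> R2 @ bar 6 tick 0 v(0, 2): C3/E4 M3 -> D3/A4 P5 similar

(1, 0, R1, (0, 2))
(2, 0, R4, (0, 1))
(3, 0, R4, (0, 2))
(4, 0, R2, (1, 2))
(6, 0, R1, (1, 2))
(6, 0, R2, (0, 1))
(6, 0, R2, (0, 2))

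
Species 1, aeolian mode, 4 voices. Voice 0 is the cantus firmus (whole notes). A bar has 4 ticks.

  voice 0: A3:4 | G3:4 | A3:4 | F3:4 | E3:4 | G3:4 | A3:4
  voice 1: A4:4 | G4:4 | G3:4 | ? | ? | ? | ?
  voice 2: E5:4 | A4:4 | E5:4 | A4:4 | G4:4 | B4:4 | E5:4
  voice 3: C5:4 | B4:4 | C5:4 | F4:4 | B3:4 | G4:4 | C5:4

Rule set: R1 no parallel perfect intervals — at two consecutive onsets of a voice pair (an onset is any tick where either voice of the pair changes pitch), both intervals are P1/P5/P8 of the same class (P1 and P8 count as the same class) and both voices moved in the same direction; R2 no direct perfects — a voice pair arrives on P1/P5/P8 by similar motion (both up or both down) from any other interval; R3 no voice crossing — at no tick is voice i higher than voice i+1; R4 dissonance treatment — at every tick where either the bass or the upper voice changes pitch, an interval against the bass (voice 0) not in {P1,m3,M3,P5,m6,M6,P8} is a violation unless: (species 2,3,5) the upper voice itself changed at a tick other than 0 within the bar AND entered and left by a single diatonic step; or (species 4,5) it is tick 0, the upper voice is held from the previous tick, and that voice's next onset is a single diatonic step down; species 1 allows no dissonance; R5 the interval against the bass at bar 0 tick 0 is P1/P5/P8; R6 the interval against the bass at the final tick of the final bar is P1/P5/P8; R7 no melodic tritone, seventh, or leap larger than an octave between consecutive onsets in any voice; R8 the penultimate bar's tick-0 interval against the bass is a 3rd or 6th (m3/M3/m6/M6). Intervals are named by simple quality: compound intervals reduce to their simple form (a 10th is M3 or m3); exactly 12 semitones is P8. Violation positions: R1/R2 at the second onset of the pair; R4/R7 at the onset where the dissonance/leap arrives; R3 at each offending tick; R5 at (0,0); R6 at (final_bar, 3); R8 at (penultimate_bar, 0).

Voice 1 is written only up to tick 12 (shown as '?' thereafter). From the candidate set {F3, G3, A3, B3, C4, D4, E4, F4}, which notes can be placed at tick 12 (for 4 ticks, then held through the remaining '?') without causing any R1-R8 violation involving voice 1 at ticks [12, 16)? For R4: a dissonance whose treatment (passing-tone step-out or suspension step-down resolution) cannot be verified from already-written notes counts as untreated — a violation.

{A3, C4, D4}

F3: violates R2
G3: violates R4
A3: legal
B3: violates R4
C4: legal
D4: legal
E4: violates R4
F4: violates R7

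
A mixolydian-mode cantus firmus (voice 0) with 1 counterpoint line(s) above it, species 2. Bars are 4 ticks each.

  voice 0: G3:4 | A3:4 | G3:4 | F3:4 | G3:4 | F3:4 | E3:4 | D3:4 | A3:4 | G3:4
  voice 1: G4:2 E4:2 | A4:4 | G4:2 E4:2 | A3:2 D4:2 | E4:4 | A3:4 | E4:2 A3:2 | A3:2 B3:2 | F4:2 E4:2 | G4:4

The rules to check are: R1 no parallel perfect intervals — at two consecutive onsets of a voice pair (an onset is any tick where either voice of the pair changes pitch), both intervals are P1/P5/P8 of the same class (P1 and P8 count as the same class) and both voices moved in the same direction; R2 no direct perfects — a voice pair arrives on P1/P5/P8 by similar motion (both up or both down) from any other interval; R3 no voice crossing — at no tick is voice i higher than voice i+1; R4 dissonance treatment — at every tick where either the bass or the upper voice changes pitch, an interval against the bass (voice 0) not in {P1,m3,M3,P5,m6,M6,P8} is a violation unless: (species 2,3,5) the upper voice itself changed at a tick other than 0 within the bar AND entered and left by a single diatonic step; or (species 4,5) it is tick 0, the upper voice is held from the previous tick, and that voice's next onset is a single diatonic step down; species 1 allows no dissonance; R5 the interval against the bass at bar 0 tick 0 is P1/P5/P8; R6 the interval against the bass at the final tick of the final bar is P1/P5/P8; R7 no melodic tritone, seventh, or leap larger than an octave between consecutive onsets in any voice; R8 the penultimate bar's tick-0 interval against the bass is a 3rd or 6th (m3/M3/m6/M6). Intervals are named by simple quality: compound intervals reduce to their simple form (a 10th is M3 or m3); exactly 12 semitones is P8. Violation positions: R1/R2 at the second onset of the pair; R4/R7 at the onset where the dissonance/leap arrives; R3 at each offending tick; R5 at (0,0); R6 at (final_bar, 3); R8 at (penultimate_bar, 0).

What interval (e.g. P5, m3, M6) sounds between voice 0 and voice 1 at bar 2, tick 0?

voice 0=G3 voice 1=G4 -> P8

P8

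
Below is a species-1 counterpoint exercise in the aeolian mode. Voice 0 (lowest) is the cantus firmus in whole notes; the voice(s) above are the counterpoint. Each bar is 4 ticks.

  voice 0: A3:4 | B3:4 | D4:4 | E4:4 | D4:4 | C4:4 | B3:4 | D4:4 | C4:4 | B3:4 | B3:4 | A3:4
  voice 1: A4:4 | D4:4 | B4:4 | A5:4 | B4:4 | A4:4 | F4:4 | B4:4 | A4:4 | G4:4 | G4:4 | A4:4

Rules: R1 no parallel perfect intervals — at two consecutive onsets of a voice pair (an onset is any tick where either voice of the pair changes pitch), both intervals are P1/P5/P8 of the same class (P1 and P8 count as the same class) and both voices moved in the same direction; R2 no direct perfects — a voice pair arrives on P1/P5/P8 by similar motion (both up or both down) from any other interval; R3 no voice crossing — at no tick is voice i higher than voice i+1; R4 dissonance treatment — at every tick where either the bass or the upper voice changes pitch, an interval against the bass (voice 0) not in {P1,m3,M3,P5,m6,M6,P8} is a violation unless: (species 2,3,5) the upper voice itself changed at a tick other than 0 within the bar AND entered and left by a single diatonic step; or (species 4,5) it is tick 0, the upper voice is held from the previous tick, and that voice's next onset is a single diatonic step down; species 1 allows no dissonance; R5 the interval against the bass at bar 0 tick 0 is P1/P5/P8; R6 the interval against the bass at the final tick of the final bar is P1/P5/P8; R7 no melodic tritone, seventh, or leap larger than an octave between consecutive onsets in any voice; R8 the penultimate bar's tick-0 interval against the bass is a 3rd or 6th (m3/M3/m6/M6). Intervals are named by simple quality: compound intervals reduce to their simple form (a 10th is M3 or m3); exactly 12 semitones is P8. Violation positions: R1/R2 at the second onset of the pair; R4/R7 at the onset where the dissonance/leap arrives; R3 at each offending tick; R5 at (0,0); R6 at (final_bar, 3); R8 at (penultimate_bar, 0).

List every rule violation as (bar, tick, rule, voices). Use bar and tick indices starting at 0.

bar 0: v0=A3 v1=A4 downbeat P8
bar 1: v0=B3 v1=D4 downbeat m3
bar 2: v0=D4 v1=B4 downbeat M6
bar 3: v0=E4 v1=A5 downbeat P4
bar 4: v0=D4 v1=B4 downbeat M6
bar 5: v0=C4 v1=A4 downbeat M6
bar 6: v0=B3 v1=F4 downbeat TT
bar 7: v0=D4 v1=B4 downbeat M6
bar 8: v0=C4 v1=A4 downbeat M6
bar 9: v0=B3 v1=G4 downbeat m6
bar 10: v0=B3 v1=G4 downbeat m6
bar 11: v0=A3 v1=A4 downbeat P8
  -> R4 @ bar 3 tick 0 v(0, 1): E4/A5 P4 untreated
  -> R7 @ bar 3 tick 0 v(1,): B4->A5 leap 10st
  -> R7 @ bar 4 tick 0 v(1,): A5->B4 leap 10st
  -> R4 @ bar 6 tick 0 v(0, 1): B3/F4 TT untreated
  -> R7 @ bar 7 tick 0 v(1,): F4->B4 leap 6st

(3, 0, R4, (0, 1))
(3, 0, R7, (1,))
(4, 0, R7, (1,))
(6, 0, R4, (0, 1))
(7, 0, R7, (1,))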